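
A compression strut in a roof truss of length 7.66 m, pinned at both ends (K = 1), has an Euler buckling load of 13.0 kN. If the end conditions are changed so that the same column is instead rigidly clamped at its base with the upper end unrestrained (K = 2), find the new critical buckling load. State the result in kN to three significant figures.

P_cr ∝ 1/K², so P_cr,new = P_cr,old × (K_old/K_new)² = 13.0 × (1/2)²
= 13.0 × 0.2500 = 3.25 kN

P_cr ≈ 3.25 kN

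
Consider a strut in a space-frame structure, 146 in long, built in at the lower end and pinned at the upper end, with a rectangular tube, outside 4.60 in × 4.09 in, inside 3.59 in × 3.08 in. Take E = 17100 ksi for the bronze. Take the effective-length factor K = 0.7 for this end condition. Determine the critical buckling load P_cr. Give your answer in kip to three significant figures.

P_cr ≈ 283 kip

Weak-axis I_min = (h_o·b_o³ − h_i·b_i³)/12 with b_o = 4.09, b_i = 3.080 in (shorter outer/inner sides).
I_min = (4.60×4.09³ − 3.590×3.080³)/12 = 17.49 in⁴
Effective length L_e = K·L = 0.7 × 146 = 102.2 in
P_cr = π²EI / L_e² = π² × 17100×10³ × 17.49 / 102.2² = 2.825×10^5 lb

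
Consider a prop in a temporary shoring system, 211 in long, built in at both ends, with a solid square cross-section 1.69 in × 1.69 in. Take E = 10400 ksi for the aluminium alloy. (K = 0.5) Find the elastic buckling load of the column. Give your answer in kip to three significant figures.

I = a⁴/12 = 1.69⁴/12 = 0.6798 in⁴
Effective length L_e = K·L = 0.5 × 211 = 105.5 in
P_cr = π²EI / L_e² = π² × 10400×10³ × 0.6798 / 105.5² = 6.269×10^3 lb

P_cr ≈ 6.27 kip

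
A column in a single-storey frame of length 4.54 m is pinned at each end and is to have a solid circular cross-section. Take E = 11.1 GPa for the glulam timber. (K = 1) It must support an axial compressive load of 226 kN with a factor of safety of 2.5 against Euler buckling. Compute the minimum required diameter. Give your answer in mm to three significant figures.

d ≈ 216 mm

Required P_cr = n·P = 2.5 × 226 = 565.0 kN
L_e = K·L = 1 × 4.54 = 4.540 m
Required I = P_cr·L_e²/(π²E) = 5.650×10^5 × 4.540² / (π² × 1.11×10^10) = 1.063×10^-4 m⁴
I_req = 1.063×10^8 mm⁴
Solid circle: I = πd⁴/64  ⇒  d = (64I/π)^(1/4) = (64×1.063×10^8/π)^(1/4) = 216 mm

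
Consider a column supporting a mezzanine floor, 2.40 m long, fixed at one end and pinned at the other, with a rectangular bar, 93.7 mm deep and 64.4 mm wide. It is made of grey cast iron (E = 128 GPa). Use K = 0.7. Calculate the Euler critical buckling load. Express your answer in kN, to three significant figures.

Buckling occurs about the weak axis: I_min = h·b³/12 with b = 64.4 mm (the shorter side).
I_min = 93.7×64.4³/12 = 2.086×10^6 mm⁴
I = 2.086×10^6 mm⁴ = 2.086×10^-6 m⁴
Effective length L_e = K·L = 0.7 × 2.40 = 1.680 m
P_cr = π²EI / L_e² = π² × 128×10⁹ × 2.086×10^-6 / 1.680² = 9.335×10^5 N

P_cr ≈ 933 kN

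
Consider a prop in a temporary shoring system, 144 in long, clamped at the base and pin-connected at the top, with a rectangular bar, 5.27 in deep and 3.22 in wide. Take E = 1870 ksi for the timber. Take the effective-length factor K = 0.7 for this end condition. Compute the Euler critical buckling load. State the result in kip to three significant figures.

Buckling occurs about the weak axis: I_min = h·b³/12 with b = 3.22 in (the shorter side).
I_min = 5.27×3.22³/12 = 14.66 in⁴
Effective length L_e = K·L = 0.7 × 144 = 100.8 in
P_cr = π²EI / L_e² = π² × 1870×10³ × 14.66 / 100.8² = 2.663×10^4 lb

P_cr ≈ 26.6 kip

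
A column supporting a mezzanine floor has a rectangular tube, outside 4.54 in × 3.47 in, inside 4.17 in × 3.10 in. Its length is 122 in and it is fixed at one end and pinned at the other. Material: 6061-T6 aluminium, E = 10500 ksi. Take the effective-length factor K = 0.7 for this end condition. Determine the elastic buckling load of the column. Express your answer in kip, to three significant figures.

P_cr ≈ 77.5 kip

Weak-axis I_min = (h_o·b_o³ − h_i·b_i³)/12 with b_o = 3.47, b_i = 3.100 in (shorter outer/inner sides).
I_min = (4.54×3.47³ − 4.170×3.100³)/12 = 5.455 in⁴
Effective length L_e = K·L = 0.7 × 122 = 85.40 in
P_cr = π²EI / L_e² = π² × 10500×10³ × 5.455 / 85.40² = 7.751×10^4 lb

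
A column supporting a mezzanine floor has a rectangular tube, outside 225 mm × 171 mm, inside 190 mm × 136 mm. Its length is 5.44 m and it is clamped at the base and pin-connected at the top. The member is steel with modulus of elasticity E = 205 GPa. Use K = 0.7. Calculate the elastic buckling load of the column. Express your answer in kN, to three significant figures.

P_cr ≈ 7520 kN

Weak-axis I_min = (h_o·b_o³ − h_i·b_i³)/12 with b_o = 171, b_i = 136.0 mm (shorter outer/inner sides).
I_min = (225×171³ − 190.0×136.0³)/12 = 5.393×10^7 mm⁴
I = 5.393×10^7 mm⁴ = 5.393×10^-5 m⁴
Effective length L_e = K·L = 0.7 × 5.44 = 3.808 m
P_cr = π²EI / L_e² = π² × 205×10⁹ × 5.393×10^-5 / 3.808² = 7.524×10^6 N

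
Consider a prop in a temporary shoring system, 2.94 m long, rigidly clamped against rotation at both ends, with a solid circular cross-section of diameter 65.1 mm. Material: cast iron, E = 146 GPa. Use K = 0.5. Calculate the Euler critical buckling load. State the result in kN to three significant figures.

P_cr ≈ 588 kN

I = πd⁴/64 = π×65.1⁴/64 = 8.816×10^5 mm⁴
I = 8.816×10^5 mm⁴ = 8.816×10^-7 m⁴
Effective length L_e = K·L = 0.5 × 2.94 = 1.470 m
P_cr = π²EI / L_e² = π² × 146×10⁹ × 8.816×10^-7 / 1.470² = 5.879×10^5 N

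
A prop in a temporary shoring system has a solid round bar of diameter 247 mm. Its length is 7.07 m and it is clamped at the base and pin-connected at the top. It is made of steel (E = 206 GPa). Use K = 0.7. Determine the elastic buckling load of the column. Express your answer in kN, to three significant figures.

P_cr ≈ 15200 kN

I = πd⁴/64 = π×247⁴/64 = 1.827×10^8 mm⁴
I = 1.827×10^8 mm⁴ = 1.827×10^-4 m⁴
Effective length L_e = K·L = 0.7 × 7.07 = 4.949 m
P_cr = π²EI / L_e² = π² × 206×10⁹ × 1.827×10^-4 / 4.949² = 1.517×10^7 N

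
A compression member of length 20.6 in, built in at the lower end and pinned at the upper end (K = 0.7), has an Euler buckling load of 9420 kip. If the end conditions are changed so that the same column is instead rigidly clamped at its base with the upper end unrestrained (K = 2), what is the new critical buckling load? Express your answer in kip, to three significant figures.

P_cr ∝ 1/K², so P_cr,new = P_cr,old × (K_old/K_new)² = 9420 × (0.7/2)²
= 9420 × 0.1225 = 1150 kip

P_cr ≈ 1150 kip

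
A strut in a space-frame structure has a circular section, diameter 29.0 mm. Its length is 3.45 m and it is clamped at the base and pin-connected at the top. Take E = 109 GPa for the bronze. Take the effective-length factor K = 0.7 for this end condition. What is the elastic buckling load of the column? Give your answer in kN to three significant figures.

I = πd⁴/64 = π×29.0⁴/64 = 3.472×10^4 mm⁴
I = 3.472×10^4 mm⁴ = 3.472×10^-8 m⁴
Effective length L_e = K·L = 0.7 × 3.45 = 2.415 m
P_cr = π²EI / L_e² = π² × 109×10⁹ × 3.472×10^-8 / 2.415² = 6.404×10^3 N

P_cr ≈ 6.40 kN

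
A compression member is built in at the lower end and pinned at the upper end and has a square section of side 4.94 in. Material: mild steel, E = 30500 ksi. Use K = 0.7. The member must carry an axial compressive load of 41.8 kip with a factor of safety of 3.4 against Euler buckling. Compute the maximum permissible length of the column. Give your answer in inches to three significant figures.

L_max ≈ 463 in

I = a⁴/12 = 4.94⁴/12 = 49.63 in⁴
Required critical load P_cr = n·P = 3.4 × 41.8 = 142.1 kip = 1.421×10^5 lb
From P_cr = π²EI/(K·L)²:  L = (1/K)·√(π²EI/P_cr) = (1/0.7)·√(π²×3.05×10^7×49.63/1.421×10^5)
L = 463 in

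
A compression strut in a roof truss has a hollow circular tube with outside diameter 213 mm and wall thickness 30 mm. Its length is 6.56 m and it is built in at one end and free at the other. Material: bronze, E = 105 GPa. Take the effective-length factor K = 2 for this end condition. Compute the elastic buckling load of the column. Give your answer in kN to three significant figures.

P_cr ≈ 446 kN

Inner diameter d_i = 213 − 2×30 = 153.0 mm
I = π(d_o⁴ − d_i⁴)/64 = π(213⁴ − 153.0⁴)/64 = 7.414×10^7 mm⁴
I = 7.414×10^7 mm⁴ = 7.414×10^-5 m⁴
Effective length L_e = K·L = 2 × 6.56 = 13.12 m
P_cr = π²EI / L_e² = π² × 105×10⁹ × 7.414×10^-5 / 13.12² = 4.463×10^5 N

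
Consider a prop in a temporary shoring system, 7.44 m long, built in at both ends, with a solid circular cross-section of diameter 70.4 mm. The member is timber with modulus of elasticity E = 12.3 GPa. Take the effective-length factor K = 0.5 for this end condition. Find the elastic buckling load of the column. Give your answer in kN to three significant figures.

P_cr ≈ 10.6 kN

I = πd⁴/64 = π×70.4⁴/64 = 1.206×10^6 mm⁴
I = 1.206×10^6 mm⁴ = 1.206×10^-6 m⁴
Effective length L_e = K·L = 0.5 × 7.44 = 3.720 m
P_cr = π²EI / L_e² = π² × 12.3×10⁹ × 1.206×10^-6 / 3.720² = 1.058×10^4 N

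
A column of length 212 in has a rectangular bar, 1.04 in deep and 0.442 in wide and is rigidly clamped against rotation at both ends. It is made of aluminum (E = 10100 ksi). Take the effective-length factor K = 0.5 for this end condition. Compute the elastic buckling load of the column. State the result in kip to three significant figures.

P_cr ≈ 0.0664 kip

Buckling occurs about the weak axis: I_min = h·b³/12 with b = 0.442 in (the shorter side).
I_min = 1.04×0.442³/12 = 7.484×10^-3 in⁴
Effective length L_e = K·L = 0.5 × 212 = 106.0 in
P_cr = π²EI / L_e² = π² × 10100×10³ × 7.484×10^-3 / 106.0² = 66.39 lb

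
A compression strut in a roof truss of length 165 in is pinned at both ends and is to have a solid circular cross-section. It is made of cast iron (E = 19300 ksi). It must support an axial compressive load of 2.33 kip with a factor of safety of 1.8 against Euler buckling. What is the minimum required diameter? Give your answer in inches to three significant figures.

d ≈ 1.87 in

Required P_cr = n·P = 1.8 × 2.33 = 4.194 kip
L_e = K·L = 1 × 165 = 165.0 in
Required I = P_cr·L_e²/(π²E) = 4.194×10^3 × 165.0² / (π² × 1.93×10^7) = 0.5994 in⁴
Solid circle: I = πd⁴/64  ⇒  d = (64I/π)^(1/4) = (64×0.5994/π)^(1/4) = 1.87 in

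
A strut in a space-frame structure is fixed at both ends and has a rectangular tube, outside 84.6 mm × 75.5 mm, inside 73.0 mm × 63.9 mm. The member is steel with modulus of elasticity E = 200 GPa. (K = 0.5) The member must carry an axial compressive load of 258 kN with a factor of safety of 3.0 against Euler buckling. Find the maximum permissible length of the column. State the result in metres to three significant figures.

L_max ≈ 3.84 m

Weak-axis I_min = (h_o·b_o³ − h_i·b_i³)/12 with b_o = 75.5, b_i = 63.90 mm (shorter outer/inner sides).
I_min = (84.6×75.5³ − 73.00×63.90³)/12 = 1.447×10^6 mm⁴
I = 1.447×10^-6 m⁴
Required critical load P_cr = n·P = 3.0 × 258 = 774.0 kN = 7.740×10^5 N
From P_cr = π²EI/(K·L)²:  L = (1/K)·√(π²EI/P_cr) = (1/0.5)·√(π²×2.00×10^11×1.447×10^-6/7.740×10^5)
L = 3.84 m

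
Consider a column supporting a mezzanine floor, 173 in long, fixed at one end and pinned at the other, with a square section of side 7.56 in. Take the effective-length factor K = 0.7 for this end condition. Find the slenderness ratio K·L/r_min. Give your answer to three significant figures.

I = a⁴/12 = 7.56⁴/12 = 272.2 in⁴
A = 57.15 in²;  r_min = √(I/A) = √(272.2/57.15) = 2.182 in
L_e = K·L = 0.7 × 173 = 121.1 in
λ = L_e / r_min = 121.10 / 2.182 = 55.5

λ ≈ 55.5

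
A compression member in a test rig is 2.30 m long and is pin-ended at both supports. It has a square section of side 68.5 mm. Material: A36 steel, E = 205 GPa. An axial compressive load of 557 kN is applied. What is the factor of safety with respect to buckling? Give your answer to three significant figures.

I = a⁴/12 = 68.5⁴/12 = 1.835×10^6 mm⁴
I = 1.835×10^6 mm⁴ = 1.835×10^-6 m⁴
Effective length L_e = K·L = 1 × 2.30 = 2.300 m
P_cr = π²EI / L_e² = π² × 205×10⁹ × 1.835×10^-6 / 2.300² = 7.017×10^5 N
Factor of safety n = P_cr / P = 701.74 / 557 = 1.26

n ≈ 1.26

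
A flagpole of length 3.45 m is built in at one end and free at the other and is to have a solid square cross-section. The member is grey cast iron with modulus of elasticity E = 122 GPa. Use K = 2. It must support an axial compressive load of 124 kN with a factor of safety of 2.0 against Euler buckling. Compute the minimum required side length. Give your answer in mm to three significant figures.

Required P_cr = n·P = 2.0 × 124 = 248.0 kN
L_e = K·L = 2 × 3.45 = 6.900 m
Required I = P_cr·L_e²/(π²E) = 2.480×10^5 × 6.900² / (π² × 1.22×10^11) = 9.806×10^-6 m⁴
I_req = 9.806×10^6 mm⁴
Solid square: I = a⁴/12  ⇒  a = (12I)^(1/4) = (12×9.806×10^6)^(1/4) = 104 mm

a ≈ 104 mm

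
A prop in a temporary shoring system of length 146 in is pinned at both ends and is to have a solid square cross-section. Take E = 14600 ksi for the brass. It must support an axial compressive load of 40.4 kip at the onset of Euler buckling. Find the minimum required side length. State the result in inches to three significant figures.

L_e = K·L = 1 × 146 = 146.0 in
Required I = P_cr·L_e²/(π²E) = 4.040×10^4 × 146.0² / (π² × 1.46×10^7) = 5.976 in⁴
Solid square: I = a⁴/12  ⇒  a = (12I)^(1/4) = (12×5.976)^(1/4) = 2.91 in

a ≈ 2.91 in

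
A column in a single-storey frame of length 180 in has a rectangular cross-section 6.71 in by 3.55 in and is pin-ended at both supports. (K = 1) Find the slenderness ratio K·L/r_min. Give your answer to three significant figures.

Buckling occurs about the weak axis: I_min = h·b³/12 with b = 3.55 in (the shorter side).
I_min = 6.71×3.55³/12 = 25.02 in⁴
A = 23.82 in²;  r_min = √(I/A) = √(25.02/23.82) = 1.025 in
L_e = K·L = 1 × 180 = 180.0 in
λ = L_e / r_min = 180.00 / 1.025 = 176

λ ≈ 176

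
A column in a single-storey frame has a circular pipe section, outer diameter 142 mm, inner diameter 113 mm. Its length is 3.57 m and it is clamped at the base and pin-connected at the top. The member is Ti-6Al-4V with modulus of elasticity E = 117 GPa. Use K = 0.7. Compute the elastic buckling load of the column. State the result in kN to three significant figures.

P_cr ≈ 2210 kN

d_o = 142 mm, d_i = 113 mm
I = π(d_o⁴ − d_i⁴)/64 = π(142⁴ − 113.0⁴)/64 = 1.195×10^7 mm⁴
I = 1.195×10^7 mm⁴ = 1.195×10^-5 m⁴
Effective length L_e = K·L = 0.7 × 3.57 = 2.499 m
P_cr = π²EI / L_e² = π² × 117×10⁹ × 1.195×10^-5 / 2.499² = 2.211×10^6 N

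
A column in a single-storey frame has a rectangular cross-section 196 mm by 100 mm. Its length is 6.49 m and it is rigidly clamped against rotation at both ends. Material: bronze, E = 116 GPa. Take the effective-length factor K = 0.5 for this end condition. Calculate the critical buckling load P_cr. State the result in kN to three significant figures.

Buckling occurs about the weak axis: I_min = h·b³/12 with b = 100 mm (the shorter side).
I_min = 196×100³/12 = 1.633×10^7 mm⁴
I = 1.633×10^7 mm⁴ = 1.633×10^-5 m⁴
Effective length L_e = K·L = 0.5 × 6.49 = 3.245 m
P_cr = π²EI / L_e² = π² × 116×10⁹ × 1.633×10^-5 / 3.245² = 1.776×10^6 N

P_cr ≈ 1780 kN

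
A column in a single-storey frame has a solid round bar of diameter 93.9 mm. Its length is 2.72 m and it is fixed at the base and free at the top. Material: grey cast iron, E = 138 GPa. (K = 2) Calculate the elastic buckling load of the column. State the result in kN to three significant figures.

I = πd⁴/64 = π×93.9⁴/64 = 3.816×10^6 mm⁴
I = 3.816×10^6 mm⁴ = 3.816×10^-6 m⁴
Effective length L_e = K·L = 2 × 2.72 = 5.440 m
P_cr = π²EI / L_e² = π² × 138×10⁹ × 3.816×10^-6 / 5.440² = 1.756×10^5 N

P_cr ≈ 176 kN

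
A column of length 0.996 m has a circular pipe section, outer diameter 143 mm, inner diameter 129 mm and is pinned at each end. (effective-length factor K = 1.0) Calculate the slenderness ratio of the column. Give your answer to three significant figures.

λ ≈ 20.7

d_o = 143 mm, d_i = 129 mm
I = π(d_o⁴ − d_i⁴)/64 = π(143⁴ − 129.0⁴)/64 = 6.933×10^6 mm⁴
A = 2.991×10^3 mm²;  r_min = √(I/A) = √(6.933×10^6/2.991×10^3) = 48.15 mm
L_e = K·L = 1 × 0.996 m = 0.9960 m = 996.00 mm
λ = L_e / r_min = 996.00 / 48.15 = 20.7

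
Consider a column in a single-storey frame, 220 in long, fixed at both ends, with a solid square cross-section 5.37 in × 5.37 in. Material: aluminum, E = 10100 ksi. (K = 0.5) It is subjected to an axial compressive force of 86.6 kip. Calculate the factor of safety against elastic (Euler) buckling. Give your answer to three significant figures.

n ≈ 6.59

I = a⁴/12 = 5.37⁴/12 = 69.30 in⁴
Effective length L_e = K·L = 0.5 × 220 = 110.0 in
P_cr = π²EI / L_e² = π² × 10100×10³ × 69.30 / 110.0² = 5.709×10^5 lb
Factor of safety n = P_cr / P = 570.89 / 86.6 = 6.59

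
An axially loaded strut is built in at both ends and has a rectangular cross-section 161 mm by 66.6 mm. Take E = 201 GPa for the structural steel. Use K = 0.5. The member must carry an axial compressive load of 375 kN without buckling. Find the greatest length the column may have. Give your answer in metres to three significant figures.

L_max ≈ 9.16 m

Buckling occurs about the weak axis: I_min = h·b³/12 with b = 66.6 mm (the shorter side).
I_min = 161×66.6³/12 = 3.963×10^6 mm⁴
I = 3.963×10^-6 m⁴
At the buckling limit P_cr = P = 3.750×10^5 N
From P_cr = π²EI/(K·L)²:  L = (1/K)·√(π²EI/P_cr) = (1/0.5)·√(π²×2.01×10^11×3.963×10^-6/3.750×10^5)
L = 9.16 m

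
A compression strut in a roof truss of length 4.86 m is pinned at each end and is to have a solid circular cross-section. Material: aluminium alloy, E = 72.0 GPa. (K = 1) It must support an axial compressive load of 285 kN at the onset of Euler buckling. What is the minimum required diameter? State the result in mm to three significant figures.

d ≈ 118 mm

L_e = K·L = 1 × 4.86 = 4.860 m
Required I = P_cr·L_e²/(π²E) = 2.850×10^5 × 4.860² / (π² × 7.20×10^10) = 9.473×10^-6 m⁴
I_req = 9.473×10^6 mm⁴
Solid circle: I = πd⁴/64  ⇒  d = (64I/π)^(1/4) = (64×9.473×10^6/π)^(1/4) = 118 mm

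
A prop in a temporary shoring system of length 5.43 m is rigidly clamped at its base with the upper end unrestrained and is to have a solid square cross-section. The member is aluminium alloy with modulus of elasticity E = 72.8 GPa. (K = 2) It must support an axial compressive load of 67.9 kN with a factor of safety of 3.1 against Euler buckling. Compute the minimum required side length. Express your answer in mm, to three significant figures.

a ≈ 143 mm

Required P_cr = n·P = 3.1 × 67.9 = 210.5 kN
L_e = K·L = 2 × 5.43 = 10.86 m
Required I = P_cr·L_e²/(π²E) = 2.105×10^5 × 10.86² / (π² × 7.28×10^10) = 3.455×10^-5 m⁴
I_req = 3.455×10^7 mm⁴
Solid square: I = a⁴/12  ⇒  a = (12I)^(1/4) = (12×3.455×10^7)^(1/4) = 143 mm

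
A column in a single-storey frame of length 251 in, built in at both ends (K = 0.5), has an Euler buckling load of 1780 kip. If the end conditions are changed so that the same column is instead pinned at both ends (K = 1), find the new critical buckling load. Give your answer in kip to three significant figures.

P_cr ≈ 445 kip

P_cr ∝ 1/K², so P_cr,new = P_cr,old × (K_old/K_new)² = 1780 × (0.5/1)²
= 1780 × 0.2500 = 445 kip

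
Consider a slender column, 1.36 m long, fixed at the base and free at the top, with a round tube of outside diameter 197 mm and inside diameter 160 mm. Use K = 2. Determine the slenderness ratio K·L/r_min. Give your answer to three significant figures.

λ ≈ 42.9

d_o = 197 mm, d_i = 160 mm
I = π(d_o⁴ − d_i⁴)/64 = π(197⁴ − 160.0⁴)/64 = 4.176×10^7 mm⁴
A = 1.037×10^4 mm²;  r_min = √(I/A) = √(4.176×10^7/1.037×10^4) = 63.45 mm
L_e = K·L = 2 × 1.36 m = 2.720 m = 2720.0 mm
λ = L_e / r_min = 2720.0 / 63.45 = 42.9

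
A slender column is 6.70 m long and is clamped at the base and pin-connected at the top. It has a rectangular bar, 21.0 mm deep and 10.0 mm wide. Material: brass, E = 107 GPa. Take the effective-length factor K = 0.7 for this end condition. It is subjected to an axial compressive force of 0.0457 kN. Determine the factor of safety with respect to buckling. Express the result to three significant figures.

n ≈ 1.84

Buckling occurs about the weak axis: I_min = h·b³/12 with b = 10.0 mm (the shorter side).
I_min = 21.0×10.0³/12 = 1.750×10^3 mm⁴
I = 1.750×10^3 mm⁴ = 1.750×10^-9 m⁴
Effective length L_e = K·L = 0.7 × 6.70 = 4.690 m
P_cr = π²EI / L_e² = π² × 107×10⁹ × 1.750×10^-9 / 4.690² = 84.02 N
Factor of safety n = P_cr / P = 0.084019 / 0.0457 = 1.84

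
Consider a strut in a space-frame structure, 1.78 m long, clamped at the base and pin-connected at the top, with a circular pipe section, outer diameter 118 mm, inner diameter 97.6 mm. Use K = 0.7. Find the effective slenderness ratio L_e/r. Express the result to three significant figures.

λ ≈ 32.5

d_o = 118 mm, d_i = 97.6 mm
I = π(d_o⁴ − d_i⁴)/64 = π(118⁴ − 97.60⁴)/64 = 5.063×10^6 mm⁴
A = 3.454×10^3 mm²;  r_min = √(I/A) = √(5.063×10^6/3.454×10^3) = 38.28 mm
L_e = K·L = 0.7 × 1.78 m = 1.246 m = 1246.0 mm
λ = L_e / r_min = 1246.0 / 38.28 = 32.5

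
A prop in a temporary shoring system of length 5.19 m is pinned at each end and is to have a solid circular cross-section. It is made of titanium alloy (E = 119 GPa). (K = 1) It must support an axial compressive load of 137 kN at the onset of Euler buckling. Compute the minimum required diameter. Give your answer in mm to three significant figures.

d ≈ 89.4 mm

L_e = K·L = 1 × 5.19 = 5.190 m
Required I = P_cr·L_e²/(π²E) = 1.370×10^5 × 5.190² / (π² × 1.19×10^11) = 3.142×10^-6 m⁴
I_req = 3.142×10^6 mm⁴
Solid circle: I = πd⁴/64  ⇒  d = (64I/π)^(1/4) = (64×3.142×10^6/π)^(1/4) = 89.4 mm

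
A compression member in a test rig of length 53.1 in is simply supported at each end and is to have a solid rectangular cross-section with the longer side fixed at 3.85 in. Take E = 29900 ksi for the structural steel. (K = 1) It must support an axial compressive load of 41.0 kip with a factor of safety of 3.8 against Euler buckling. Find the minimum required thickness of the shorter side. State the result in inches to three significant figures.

b ≈ 1.67 in

Required P_cr = n·P = 3.8 × 41.0 = 155.8 kip
L_e = K·L = 1 × 53.1 = 53.10 in
Required I = P_cr·L_e²/(π²E) = 1.558×10^5 × 53.10² / (π² × 2.99×10^7) = 1.489 in⁴
Rectangle, weak axis: I_min = h·b³/12 with h = 3.85 in fixed  ⇒  b = (12I/h)^(1/3) = 1.67 in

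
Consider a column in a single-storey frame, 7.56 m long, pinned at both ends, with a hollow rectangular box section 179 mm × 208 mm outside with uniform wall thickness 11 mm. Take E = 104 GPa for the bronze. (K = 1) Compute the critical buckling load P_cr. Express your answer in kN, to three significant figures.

Inner dimensions: h_i = 208 − 2×11 = 186.0 mm, b_i = 179 − 2×11 = 157.0 mm
Weak-axis I_min = (h_o·b_o³ − h_i·b_i³)/12 with b_o = 179, b_i = 157.0 mm (shorter outer/inner sides).
I_min = (208×179³ − 186.0×157.0³)/12 = 3.943×10^7 mm⁴
I = 3.943×10^7 mm⁴ = 3.943×10^-5 m⁴
Effective length L_e = K·L = 1 × 7.56 = 7.560 m
P_cr = π²EI / L_e² = π² × 104×10⁹ × 3.943×10^-5 / 7.560² = 7.081×10^5 N

P_cr ≈ 708 kN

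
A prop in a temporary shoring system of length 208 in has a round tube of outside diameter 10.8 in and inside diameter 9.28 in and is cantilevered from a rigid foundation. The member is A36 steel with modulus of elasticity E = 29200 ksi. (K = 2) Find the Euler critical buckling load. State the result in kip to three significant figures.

P_cr ≈ 506 kip

d_o = 10.8 in, d_i = 9.28 in
I = π(d_o⁴ − d_i⁴)/64 = π(10.8⁴ − 9.280⁴)/64 = 303.8 in⁴
Effective length L_e = K·L = 2 × 208 = 416.0 in
P_cr = π²EI / L_e² = π² × 29200×10³ × 303.8 / 416.0² = 5.059×10^5 lb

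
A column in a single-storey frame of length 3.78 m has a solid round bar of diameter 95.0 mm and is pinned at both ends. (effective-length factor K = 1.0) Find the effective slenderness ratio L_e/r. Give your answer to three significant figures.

For a solid circle r = d/4 = 95.0/4 = 23.75 mm
L_e = K·L = 1 × 3.78 m = 3.780 m = 3780.0 mm
λ = L_e / r_min = 3780.0 / 23.75 = 159

λ ≈ 159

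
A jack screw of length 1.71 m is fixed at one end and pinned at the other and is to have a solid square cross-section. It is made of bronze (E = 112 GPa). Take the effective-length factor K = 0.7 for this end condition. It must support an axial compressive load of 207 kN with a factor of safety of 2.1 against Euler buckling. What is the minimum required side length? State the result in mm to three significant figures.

Required P_cr = n·P = 2.1 × 207 = 434.7 kN
L_e = K·L = 0.7 × 1.71 = 1.197 m
Required I = P_cr·L_e²/(π²E) = 4.347×10^5 × 1.197² / (π² × 1.12×10^11) = 5.635×10^-7 m⁴
I_req = 5.635×10^5 mm⁴
Solid square: I = a⁴/12  ⇒  a = (12I)^(1/4) = (12×5.635×10^5)^(1/4) = 51.0 mm

a ≈ 51.0 mm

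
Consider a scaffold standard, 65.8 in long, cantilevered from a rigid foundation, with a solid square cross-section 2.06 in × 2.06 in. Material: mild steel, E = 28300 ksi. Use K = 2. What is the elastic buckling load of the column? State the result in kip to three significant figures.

I = a⁴/12 = 2.06⁴/12 = 1.501 in⁴
Effective length L_e = K·L = 2 × 65.8 = 131.6 in
P_cr = π²EI / L_e² = π² × 28300×10³ × 1.501 / 131.6² = 2.420×10^4 lb

P_cr ≈ 24.2 kip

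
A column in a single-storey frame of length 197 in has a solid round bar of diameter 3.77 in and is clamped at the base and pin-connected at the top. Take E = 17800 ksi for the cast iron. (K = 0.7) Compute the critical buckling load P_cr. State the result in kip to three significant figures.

P_cr ≈ 91.6 kip

I = πd⁴/64 = π×3.77⁴/64 = 9.916 in⁴
Effective length L_e = K·L = 0.7 × 197 = 137.9 in
P_cr = π²EI / L_e² = π² × 17800×10³ × 9.916 / 137.9² = 9.161×10^4 lb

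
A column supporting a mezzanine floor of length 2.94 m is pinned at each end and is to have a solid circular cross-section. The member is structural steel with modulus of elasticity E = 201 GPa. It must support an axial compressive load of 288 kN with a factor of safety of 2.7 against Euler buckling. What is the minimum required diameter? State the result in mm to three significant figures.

Required P_cr = n·P = 2.7 × 288 = 777.6 kN
L_e = K·L = 1 × 2.94 = 2.940 m
Required I = P_cr·L_e²/(π²E) = 7.776×10^5 × 2.940² / (π² × 2.01×10^11) = 3.388×10^-6 m⁴
I_req = 3.388×10^6 mm⁴
Solid circle: I = πd⁴/64  ⇒  d = (64I/π)^(1/4) = (64×3.388×10^6/π)^(1/4) = 91.1 mm

d ≈ 91.1 mm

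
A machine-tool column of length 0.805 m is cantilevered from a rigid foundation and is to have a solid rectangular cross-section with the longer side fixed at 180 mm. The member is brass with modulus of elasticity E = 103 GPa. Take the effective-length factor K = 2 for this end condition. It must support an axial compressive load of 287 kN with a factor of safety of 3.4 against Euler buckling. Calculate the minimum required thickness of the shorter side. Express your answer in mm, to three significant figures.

Required P_cr = n·P = 3.4 × 287 = 975.8 kN
L_e = K·L = 2 × 0.805 = 1.610 m
Required I = P_cr·L_e²/(π²E) = 9.758×10^5 × 1.610² / (π² × 1.03×10^11) = 2.488×10^-6 m⁴
I_req = 2.488×10^6 mm⁴
Rectangle, weak axis: I_min = h·b³/12 with h = 180 mm fixed  ⇒  b = (12I/h)^(1/3) = 54.9 mm

b ≈ 54.9 mm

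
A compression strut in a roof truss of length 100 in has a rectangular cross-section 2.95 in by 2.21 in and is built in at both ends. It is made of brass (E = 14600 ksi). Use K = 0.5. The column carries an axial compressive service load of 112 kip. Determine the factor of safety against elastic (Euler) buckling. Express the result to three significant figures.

n ≈ 1.37

Buckling occurs about the weak axis: I_min = h·b³/12 with b = 2.21 in (the shorter side).
I_min = 2.95×2.21³/12 = 2.653 in⁴
Effective length L_e = K·L = 0.5 × 100 = 50.00 in
P_cr = π²EI / L_e² = π² × 14600×10³ × 2.653 / 50.00² = 1.529×10^5 lb
Factor of safety n = P_cr / P = 152.94 / 112 = 1.37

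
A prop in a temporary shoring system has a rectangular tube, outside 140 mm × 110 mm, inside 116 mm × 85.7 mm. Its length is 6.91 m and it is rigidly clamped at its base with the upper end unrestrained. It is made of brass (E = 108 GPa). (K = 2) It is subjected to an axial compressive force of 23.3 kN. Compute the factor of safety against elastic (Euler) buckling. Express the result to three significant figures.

n ≈ 2.26

Weak-axis I_min = (h_o·b_o³ − h_i·b_i³)/12 with b_o = 110, b_i = 85.70 mm (shorter outer/inner sides).
I_min = (140×110³ − 116.0×85.70³)/12 = 9.444×10^6 mm⁴
I = 9.444×10^6 mm⁴ = 9.444×10^-6 m⁴
Effective length L_e = K·L = 2 × 6.91 = 13.82 m
P_cr = π²EI / L_e² = π² × 108×10⁹ × 9.444×10^-6 / 13.82² = 5.271×10^4 N
Factor of safety n = P_cr / P = 52.706 / 23.3 = 2.26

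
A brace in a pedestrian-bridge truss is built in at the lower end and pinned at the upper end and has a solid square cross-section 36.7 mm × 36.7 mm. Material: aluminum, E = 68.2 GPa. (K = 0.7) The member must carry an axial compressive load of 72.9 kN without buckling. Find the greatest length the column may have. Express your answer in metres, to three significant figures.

L_max ≈ 1.69 m

I = a⁴/12 = 36.7⁴/12 = 1.512×10^5 mm⁴
I = 1.512×10^-7 m⁴
At the buckling limit P_cr = P = 7.290×10^4 N
From P_cr = π²EI/(K·L)²:  L = (1/K)·√(π²EI/P_cr) = (1/0.7)·√(π²×6.82×10^10×1.512×10^-7/7.290×10^4)
L = 1.69 m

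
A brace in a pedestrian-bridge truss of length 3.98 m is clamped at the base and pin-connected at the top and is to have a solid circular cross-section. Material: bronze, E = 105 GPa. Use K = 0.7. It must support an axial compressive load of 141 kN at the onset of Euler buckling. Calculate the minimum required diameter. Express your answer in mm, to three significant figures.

d ≈ 68.1 mm

L_e = K·L = 0.7 × 3.98 = 2.786 m
Required I = P_cr·L_e²/(π²E) = 1.410×10^5 × 2.786² / (π² × 1.05×10^11) = 1.056×10^-6 m⁴
I_req = 1.056×10^6 mm⁴
Solid circle: I = πd⁴/64  ⇒  d = (64I/π)^(1/4) = (64×1.056×10^6/π)^(1/4) = 68.1 mm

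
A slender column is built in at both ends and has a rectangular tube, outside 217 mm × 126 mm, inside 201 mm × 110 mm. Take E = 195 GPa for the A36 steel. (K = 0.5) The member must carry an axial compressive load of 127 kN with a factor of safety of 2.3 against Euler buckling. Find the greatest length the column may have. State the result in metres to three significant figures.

L_max ≈ 19.1 m

Weak-axis I_min = (h_o·b_o³ − h_i·b_i³)/12 with b_o = 126, b_i = 110.0 mm (shorter outer/inner sides).
I_min = (217×126³ − 201.0×110.0³)/12 = 1.388×10^7 mm⁴
I = 1.388×10^-5 m⁴
Required critical load P_cr = n·P = 2.3 × 127 = 292.1 kN = 2.921×10^5 N
From P_cr = π²EI/(K·L)²:  L = (1/K)·√(π²EI/P_cr) = (1/0.5)·√(π²×1.95×10^11×1.388×10^-5/2.921×10^5)
L = 19.1 m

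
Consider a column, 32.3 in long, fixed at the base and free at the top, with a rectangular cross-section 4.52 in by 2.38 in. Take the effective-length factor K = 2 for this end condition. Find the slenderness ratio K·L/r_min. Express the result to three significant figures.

Buckling occurs about the weak axis: I_min = h·b³/12 with b = 2.38 in (the shorter side).
I_min = 4.52×2.38³/12 = 5.078 in⁴
A = 10.76 in²;  r_min = √(I/A) = √(5.078/10.76) = 0.6870 in
L_e = K·L = 2 × 32.3 = 64.60 in
λ = L_e / r_min = 64.600 / 0.6870 = 94.0

λ ≈ 94.0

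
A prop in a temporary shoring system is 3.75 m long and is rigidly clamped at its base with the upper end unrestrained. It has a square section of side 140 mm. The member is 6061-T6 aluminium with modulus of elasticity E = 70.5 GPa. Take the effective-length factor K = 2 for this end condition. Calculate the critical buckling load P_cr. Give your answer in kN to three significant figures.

I = a⁴/12 = 140⁴/12 = 3.201×10^7 mm⁴
I = 3.201×10^7 mm⁴ = 3.201×10^-5 m⁴
Effective length L_e = K·L = 2 × 3.75 = 7.500 m
P_cr = π²EI / L_e² = π² × 70.5×10⁹ × 3.201×10^-5 / 7.500² = 3.960×10^5 N

P_cr ≈ 396 kN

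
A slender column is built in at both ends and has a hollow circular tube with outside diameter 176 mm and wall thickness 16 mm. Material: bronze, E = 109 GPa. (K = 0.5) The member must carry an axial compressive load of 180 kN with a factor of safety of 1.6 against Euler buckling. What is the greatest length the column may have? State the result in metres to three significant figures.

L_max ≈ 19.7 m

Inner diameter d_i = 176 − 2×16 = 144.0 mm
I = π(d_o⁴ − d_i⁴)/64 = π(176⁴ − 144.0⁴)/64 = 2.599×10^7 mm⁴
I = 2.599×10^-5 m⁴
Required critical load P_cr = n·P = 1.6 × 180 = 288.0 kN = 2.880×10^5 N
From P_cr = π²EI/(K·L)²:  L = (1/K)·√(π²EI/P_cr) = (1/0.5)·√(π²×1.09×10^11×2.599×10^-5/2.880×10^5)
L = 19.7 m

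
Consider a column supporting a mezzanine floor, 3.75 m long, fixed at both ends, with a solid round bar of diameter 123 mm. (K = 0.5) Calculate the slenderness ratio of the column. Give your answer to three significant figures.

λ ≈ 61.0

For a solid circle r = d/4 = 123/4 = 30.75 mm
L_e = K·L = 0.5 × 3.75 m = 1.875 m = 1875.0 mm
λ = L_e / r_min = 1875.0 / 30.75 = 61.0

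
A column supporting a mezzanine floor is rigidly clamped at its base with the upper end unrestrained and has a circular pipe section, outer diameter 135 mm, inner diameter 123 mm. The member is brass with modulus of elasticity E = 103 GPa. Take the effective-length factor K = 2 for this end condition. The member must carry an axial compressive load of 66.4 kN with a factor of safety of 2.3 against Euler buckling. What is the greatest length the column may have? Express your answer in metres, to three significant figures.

d_o = 135 mm, d_i = 123 mm
I = π(d_o⁴ − d_i⁴)/64 = π(135⁴ − 123.0⁴)/64 = 5.069×10^6 mm⁴
I = 5.069×10^-6 m⁴
Required critical load P_cr = n·P = 2.3 × 66.4 = 152.7 kN = 1.527×10^5 N
From P_cr = π²EI/(K·L)²:  L = (1/K)·√(π²EI/P_cr) = (1/2)·√(π²×1.03×10^11×5.069×10^-6/1.527×10^5)
L = 2.90 m

L_max ≈ 2.90 m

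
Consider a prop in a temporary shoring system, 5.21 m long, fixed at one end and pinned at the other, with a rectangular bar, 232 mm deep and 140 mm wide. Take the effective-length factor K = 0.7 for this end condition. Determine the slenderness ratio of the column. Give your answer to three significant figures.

Buckling occurs about the weak axis: I_min = h·b³/12 with b = 140 mm (the shorter side).
I_min = 232×140³/12 = 5.305×10^7 mm⁴
A = 3.248×10^4 mm²;  r_min = √(I/A) = √(5.305×10^7/3.248×10^4) = 40.41 mm
L_e = K·L = 0.7 × 5.21 m = 3.647 m = 3647.0 mm
λ = L_e / r_min = 3647.0 / 40.41 = 90.2

λ ≈ 90.2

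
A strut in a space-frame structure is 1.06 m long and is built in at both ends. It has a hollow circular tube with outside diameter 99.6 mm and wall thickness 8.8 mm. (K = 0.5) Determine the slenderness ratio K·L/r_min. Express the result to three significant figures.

λ ≈ 16.4

Inner diameter d_i = 99.6 − 2×8.8 = 82.00 mm
I = π(d_o⁴ − d_i⁴)/64 = π(99.6⁴ − 82.00⁴)/64 = 2.611×10^6 mm⁴
A = 2.510×10^3 mm²;  r_min = √(I/A) = √(2.611×10^6/2.510×10^3) = 32.25 mm
L_e = K·L = 0.5 × 1.06 m = 0.5300 m = 530.00 mm
λ = L_e / r_min = 530.00 / 32.25 = 16.4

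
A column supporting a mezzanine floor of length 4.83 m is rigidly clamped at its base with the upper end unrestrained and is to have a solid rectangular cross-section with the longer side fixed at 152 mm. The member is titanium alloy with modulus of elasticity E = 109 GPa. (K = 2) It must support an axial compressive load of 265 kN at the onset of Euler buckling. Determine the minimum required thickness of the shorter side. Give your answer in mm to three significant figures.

L_e = K·L = 2 × 4.83 = 9.660 m
Required I = P_cr·L_e²/(π²E) = 2.650×10^5 × 9.660² / (π² × 1.09×10^11) = 2.299×10^-5 m⁴
I_req = 2.299×10^7 mm⁴
Rectangle, weak axis: I_min = h·b³/12 with h = 152 mm fixed  ⇒  b = (12I/h)^(1/3) = 122 mm

b ≈ 122 mm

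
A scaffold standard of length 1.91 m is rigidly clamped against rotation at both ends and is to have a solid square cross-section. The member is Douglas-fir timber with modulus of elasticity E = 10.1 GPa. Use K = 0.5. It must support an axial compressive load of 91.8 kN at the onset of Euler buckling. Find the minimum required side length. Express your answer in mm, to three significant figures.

L_e = K·L = 0.5 × 1.91 = 0.9550 m
Required I = P_cr·L_e²/(π²E) = 9.180×10^4 × 0.9550² / (π² × 1.01×10^10) = 8.399×10^-7 m⁴
I_req = 8.399×10^5 mm⁴
Solid square: I = a⁴/12  ⇒  a = (12I)^(1/4) = (12×8.399×10^5)^(1/4) = 56.3 mm

a ≈ 56.3 mm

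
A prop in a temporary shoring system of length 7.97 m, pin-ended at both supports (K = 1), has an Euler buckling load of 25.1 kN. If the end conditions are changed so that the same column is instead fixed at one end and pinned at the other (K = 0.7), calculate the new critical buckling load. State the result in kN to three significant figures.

P_cr ≈ 51.2 kN

P_cr ∝ 1/K², so P_cr,new = P_cr,old × (K_old/K_new)² = 25.1 × (1/0.7)²
= 25.1 × 2.041 = 51.2 kN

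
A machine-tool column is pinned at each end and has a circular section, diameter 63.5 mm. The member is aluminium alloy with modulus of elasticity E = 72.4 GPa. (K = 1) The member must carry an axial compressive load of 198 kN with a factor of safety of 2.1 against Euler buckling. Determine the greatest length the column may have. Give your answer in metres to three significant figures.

L_max ≈ 1.17 m

I = πd⁴/64 = π×63.5⁴/64 = 7.981×10^5 mm⁴
I = 7.981×10^-7 m⁴
Required critical load P_cr = n·P = 2.1 × 198 = 415.8 kN = 4.158×10^5 N
From P_cr = π²EI/(K·L)²:  L = (1/K)·√(π²EI/P_cr) = (1/1)·√(π²×7.24×10^10×7.981×10^-7/4.158×10^5)
L = 1.17 m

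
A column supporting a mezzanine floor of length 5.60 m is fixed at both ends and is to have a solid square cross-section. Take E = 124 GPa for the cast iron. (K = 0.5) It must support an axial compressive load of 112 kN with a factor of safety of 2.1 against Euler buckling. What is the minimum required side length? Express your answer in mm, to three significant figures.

a ≈ 65.2 mm

Required P_cr = n·P = 2.1 × 112 = 235.2 kN
L_e = K·L = 0.5 × 5.60 = 2.800 m
Required I = P_cr·L_e²/(π²E) = 2.352×10^5 × 2.800² / (π² × 1.24×10^11) = 1.507×10^-6 m⁴
I_req = 1.507×10^6 mm⁴
Solid square: I = a⁴/12  ⇒  a = (12I)^(1/4) = (12×1.507×10^6)^(1/4) = 65.2 mm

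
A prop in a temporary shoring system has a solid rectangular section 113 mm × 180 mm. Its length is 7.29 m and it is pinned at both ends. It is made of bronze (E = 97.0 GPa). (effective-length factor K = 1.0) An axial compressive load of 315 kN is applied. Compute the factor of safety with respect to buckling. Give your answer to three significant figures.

n ≈ 1.24

Buckling occurs about the weak axis: I_min = h·b³/12 with b = 113 mm (the shorter side).
I_min = 180×113³/12 = 2.164×10^7 mm⁴
I = 2.164×10^7 mm⁴ = 2.164×10^-5 m⁴
Effective length L_e = K·L = 1 × 7.29 = 7.290 m
P_cr = π²EI / L_e² = π² × 97.0×10⁹ × 2.164×10^-5 / 7.290² = 3.899×10^5 N
Factor of safety n = P_cr / P = 389.89 / 315 = 1.24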